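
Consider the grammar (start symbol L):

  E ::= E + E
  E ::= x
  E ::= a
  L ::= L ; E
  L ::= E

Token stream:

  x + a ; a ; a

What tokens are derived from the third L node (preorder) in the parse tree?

[L [L [L [E [E x] + [E a]]] ; [E a]] ; [E a]]

x + a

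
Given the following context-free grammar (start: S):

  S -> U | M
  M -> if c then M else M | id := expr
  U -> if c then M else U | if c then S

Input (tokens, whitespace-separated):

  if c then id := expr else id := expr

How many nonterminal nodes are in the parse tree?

4

[S [M if c then [M id := expr] else [M id := expr]]]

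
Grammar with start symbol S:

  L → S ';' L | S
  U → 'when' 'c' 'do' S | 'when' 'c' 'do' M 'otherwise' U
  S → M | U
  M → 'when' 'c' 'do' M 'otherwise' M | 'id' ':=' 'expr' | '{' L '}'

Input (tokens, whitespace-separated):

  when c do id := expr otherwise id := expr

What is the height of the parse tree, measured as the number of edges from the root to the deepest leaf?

3

[S [M when c do [M id := expr] otherwise [M id := expr]]]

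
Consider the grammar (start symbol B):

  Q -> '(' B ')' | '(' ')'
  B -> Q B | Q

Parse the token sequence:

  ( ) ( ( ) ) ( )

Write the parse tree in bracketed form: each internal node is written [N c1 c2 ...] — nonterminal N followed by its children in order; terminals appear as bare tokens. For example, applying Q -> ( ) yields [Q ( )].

B
Q B
( ) B
( ) Q B
( ) ( B ) B
( ) ( Q ) B
( ) ( ( ) ) B
( ) ( ( ) ) Q
( ) ( ( ) ) ( )

[B [Q ( )] [B [Q ( [B [Q ( )]] )] [B [Q ( )]]]]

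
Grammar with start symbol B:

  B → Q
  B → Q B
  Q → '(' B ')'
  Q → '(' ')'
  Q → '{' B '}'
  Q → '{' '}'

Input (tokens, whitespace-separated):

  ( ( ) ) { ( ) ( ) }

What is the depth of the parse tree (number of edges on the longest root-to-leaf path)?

6

[B [Q ( [B [Q ( )]] )] [B [Q { [B [Q ( )] [B [Q ( )]]] }]]]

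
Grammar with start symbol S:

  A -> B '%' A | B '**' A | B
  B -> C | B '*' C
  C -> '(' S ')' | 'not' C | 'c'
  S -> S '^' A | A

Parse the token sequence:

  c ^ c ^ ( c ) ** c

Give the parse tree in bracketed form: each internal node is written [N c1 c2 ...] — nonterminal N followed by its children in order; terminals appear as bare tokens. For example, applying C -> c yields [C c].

S
S ^ A
S ^ A ^ A
A ^ A ^ A
B ^ A ^ A
C ^ A ^ A
c ^ A ^ A
c ^ B ^ A
c ^ C ^ A
c ^ c ^ A
c ^ c ^ B ** A
c ^ c ^ C ** A
c ^ c ^ ( S ) ** A
c ^ c ^ ( A ) ** A
c ^ c ^ ( B ) ** A
c ^ c ^ ( C ) ** A
c ^ c ^ ( c ) ** A
c ^ c ^ ( c ) ** B
c ^ c ^ ( c ) ** C
c ^ c ^ ( c ) ** c

[S [S [S [A [B [C c]]]] ^ [A [B [C c]]]] ^ [A [B [C ( [S [A [B [C c]]]] )]] ** [A [B [C c]]]]]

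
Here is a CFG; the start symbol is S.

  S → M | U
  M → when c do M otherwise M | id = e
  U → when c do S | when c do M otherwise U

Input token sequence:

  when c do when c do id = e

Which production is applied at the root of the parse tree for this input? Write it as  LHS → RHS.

[S [U when c do [S [U when c do [S [M id = e]]]]]]

S → U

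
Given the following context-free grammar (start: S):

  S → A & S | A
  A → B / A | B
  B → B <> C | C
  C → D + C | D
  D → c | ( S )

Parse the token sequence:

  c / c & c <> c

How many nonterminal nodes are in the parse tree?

[S [A [B [C [D c]]] / [A [B [C [D c]]]]] & [S [A [B [B [C [D c]]] <> [C [D c]]]]]]

17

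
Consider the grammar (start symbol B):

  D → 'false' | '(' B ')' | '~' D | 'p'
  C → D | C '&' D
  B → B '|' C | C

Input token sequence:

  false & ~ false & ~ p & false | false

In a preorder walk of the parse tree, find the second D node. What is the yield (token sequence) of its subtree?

[B [B [C [C [C [C [D false]] & [D ~ [D false]]] & [D ~ [D p]]] & [D false]]] | [C [D false]]]

~ false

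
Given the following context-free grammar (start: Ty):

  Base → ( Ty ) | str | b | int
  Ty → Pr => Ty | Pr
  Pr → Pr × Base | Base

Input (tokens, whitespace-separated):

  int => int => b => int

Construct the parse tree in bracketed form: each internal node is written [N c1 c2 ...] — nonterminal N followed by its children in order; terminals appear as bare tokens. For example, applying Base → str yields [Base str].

[Ty [Pr [Base int]] => [Ty [Pr [Base int]] => [Ty [Pr [Base b]] => [Ty [Pr [Base int]]]]]]

Ty
Pr => Ty
Base => Ty
int => Ty
int => Pr => Ty
int => Base => Ty
int => int => Ty
int => int => Pr => Ty
int => int => Base => Ty
int => int => b => Ty
int => int => b => Pr
int => int => b => Base
int => int => b => int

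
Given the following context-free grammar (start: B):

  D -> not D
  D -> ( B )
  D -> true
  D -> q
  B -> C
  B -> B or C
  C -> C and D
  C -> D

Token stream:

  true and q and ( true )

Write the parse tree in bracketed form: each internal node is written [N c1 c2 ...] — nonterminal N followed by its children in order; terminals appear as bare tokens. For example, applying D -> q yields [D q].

[B [C [C [C [D true]] and [D q]] and [D ( [B [C [D true]]] )]]]

B
C
C and D
C and D and D
D and D and D
true and D and D
true and q and D
true and q and ( B )
true and q and ( C )
true and q and ( D )
true and q and ( true )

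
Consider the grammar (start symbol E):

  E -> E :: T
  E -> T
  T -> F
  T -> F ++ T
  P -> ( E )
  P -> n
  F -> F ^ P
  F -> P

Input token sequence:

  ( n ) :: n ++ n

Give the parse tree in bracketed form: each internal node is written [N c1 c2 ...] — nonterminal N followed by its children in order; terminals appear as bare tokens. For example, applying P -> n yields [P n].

E
E :: T
T :: T
F :: T
P :: T
( E ) :: T
( T ) :: T
( F ) :: T
( P ) :: T
( n ) :: T
( n ) :: F ++ T
( n ) :: P ++ T
( n ) :: n ++ T
( n ) :: n ++ F
( n ) :: n ++ P
( n ) :: n ++ n

[E [E [T [F [P ( [E [T [F [P n]]]] )]]]] :: [T [F [P n]] ++ [T [F [P n]]]]]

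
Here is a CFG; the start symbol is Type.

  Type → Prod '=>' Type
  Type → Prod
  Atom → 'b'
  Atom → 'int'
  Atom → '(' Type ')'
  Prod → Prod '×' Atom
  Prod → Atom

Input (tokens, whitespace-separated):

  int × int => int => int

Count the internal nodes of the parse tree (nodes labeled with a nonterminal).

[Type [Prod [Prod [Atom int]] × [Atom int]] => [Type [Prod [Atom int]] => [Type [Prod [Atom int]]]]]

11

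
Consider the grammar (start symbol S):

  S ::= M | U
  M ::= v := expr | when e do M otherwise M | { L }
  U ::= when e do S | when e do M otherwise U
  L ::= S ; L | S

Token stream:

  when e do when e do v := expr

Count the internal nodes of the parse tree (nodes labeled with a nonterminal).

[S [U when e do [S [U when e do [S [M v := expr]]]]]]

6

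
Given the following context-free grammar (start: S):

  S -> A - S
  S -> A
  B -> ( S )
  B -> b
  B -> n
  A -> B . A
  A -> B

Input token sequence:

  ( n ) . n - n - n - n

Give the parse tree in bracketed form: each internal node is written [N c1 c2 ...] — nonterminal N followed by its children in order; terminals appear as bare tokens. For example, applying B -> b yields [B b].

[S [A [B ( [S [A [B n]]] )] . [A [B n]]] - [S [A [B n]] - [S [A [B n]] - [S [A [B n]]]]]]

S
A - S
B . A - S
( S ) . A - S
( A ) . A - S
( B ) . A - S
( n ) . A - S
( n ) . B - S
( n ) . n - S
( n ) . n - A - S
( n ) . n - B - S
( n ) . n - n - S
( n ) . n - n - A - S
( n ) . n - n - B - S
( n ) . n - n - n - S
( n ) . n - n - n - A
( n ) . n - n - n - B
( n ) . n - n - n - n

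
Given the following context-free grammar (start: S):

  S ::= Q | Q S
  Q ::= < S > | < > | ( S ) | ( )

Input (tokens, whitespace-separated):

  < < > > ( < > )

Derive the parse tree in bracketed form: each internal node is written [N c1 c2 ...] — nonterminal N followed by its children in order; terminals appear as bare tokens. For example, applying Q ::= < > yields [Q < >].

S
Q S
< S > S
< Q > S
< < > > S
< < > > Q
< < > > ( S )
< < > > ( Q )
< < > > ( < > )

[S [Q < [S [Q < >]] >] [S [Q ( [S [Q < >]] )]]]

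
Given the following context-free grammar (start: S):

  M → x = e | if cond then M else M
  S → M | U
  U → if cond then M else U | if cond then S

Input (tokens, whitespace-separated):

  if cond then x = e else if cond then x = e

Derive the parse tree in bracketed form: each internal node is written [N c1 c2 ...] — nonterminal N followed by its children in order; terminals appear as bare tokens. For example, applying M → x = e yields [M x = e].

S
U
if cond then M else U
if cond then x = e else U
if cond then x = e else if cond then S
if cond then x = e else if cond then M
if cond then x = e else if cond then x = e

[S [U if cond then [M x = e] else [U if cond then [S [M x = e]]]]]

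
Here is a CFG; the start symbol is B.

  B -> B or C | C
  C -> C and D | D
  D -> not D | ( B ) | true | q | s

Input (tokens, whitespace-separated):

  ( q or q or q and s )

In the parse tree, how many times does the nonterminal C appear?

5

[B [C [D ( [B [B [B [C [D q]]] or [C [D q]]] or [C [C [D q]] and [D s]]] )]]]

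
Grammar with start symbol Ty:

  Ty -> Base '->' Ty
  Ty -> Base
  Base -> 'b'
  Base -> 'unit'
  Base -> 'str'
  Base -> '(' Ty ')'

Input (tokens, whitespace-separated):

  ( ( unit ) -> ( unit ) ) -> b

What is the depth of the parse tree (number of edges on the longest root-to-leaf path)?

7

[Ty [Base ( [Ty [Base ( [Ty [Base unit]] )] -> [Ty [Base ( [Ty [Base unit]] )]]] )] -> [Ty [Base b]]]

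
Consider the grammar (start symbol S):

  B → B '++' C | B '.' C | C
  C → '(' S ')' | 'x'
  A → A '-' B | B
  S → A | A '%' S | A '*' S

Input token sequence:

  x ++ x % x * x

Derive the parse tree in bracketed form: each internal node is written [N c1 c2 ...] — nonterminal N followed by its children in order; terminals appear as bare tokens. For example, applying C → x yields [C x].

[S [A [B [B [C x]] ++ [C x]]] % [S [A [B [C x]]] * [S [A [B [C x]]]]]]

S
A % S
B % S
B ++ C % S
C ++ C % S
x ++ C % S
x ++ x % S
x ++ x % A * S
x ++ x % B * S
x ++ x % C * S
x ++ x % x * S
x ++ x % x * A
x ++ x % x * B
x ++ x % x * C
x ++ x % x * x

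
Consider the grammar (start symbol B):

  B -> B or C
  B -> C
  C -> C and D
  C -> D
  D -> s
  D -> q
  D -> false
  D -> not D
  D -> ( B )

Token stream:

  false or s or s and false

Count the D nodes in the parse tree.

4

[B [B [B [C [D false]]] or [C [D s]]] or [C [C [D s]] and [D false]]]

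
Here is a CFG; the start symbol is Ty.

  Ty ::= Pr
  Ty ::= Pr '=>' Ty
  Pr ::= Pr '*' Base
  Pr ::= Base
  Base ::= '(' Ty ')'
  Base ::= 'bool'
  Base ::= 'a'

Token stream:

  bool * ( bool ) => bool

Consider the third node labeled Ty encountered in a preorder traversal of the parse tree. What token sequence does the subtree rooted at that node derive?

[Ty [Pr [Pr [Base bool]] * [Base ( [Ty [Pr [Base bool]]] )]] => [Ty [Pr [Base bool]]]]

bool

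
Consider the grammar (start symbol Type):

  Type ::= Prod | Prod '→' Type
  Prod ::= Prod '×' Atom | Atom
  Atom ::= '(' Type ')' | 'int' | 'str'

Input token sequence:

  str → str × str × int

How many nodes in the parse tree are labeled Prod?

[Type [Prod [Atom str]] → [Type [Prod [Prod [Prod [Atom str]] × [Atom str]] × [Atom int]]]]

4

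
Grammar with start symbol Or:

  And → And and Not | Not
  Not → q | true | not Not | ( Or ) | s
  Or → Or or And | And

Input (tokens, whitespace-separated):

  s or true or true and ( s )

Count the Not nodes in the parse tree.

5

[Or [Or [Or [And [Not s]]] or [And [Not true]]] or [And [And [Not true]] and [Not ( [Or [And [Not s]]] )]]]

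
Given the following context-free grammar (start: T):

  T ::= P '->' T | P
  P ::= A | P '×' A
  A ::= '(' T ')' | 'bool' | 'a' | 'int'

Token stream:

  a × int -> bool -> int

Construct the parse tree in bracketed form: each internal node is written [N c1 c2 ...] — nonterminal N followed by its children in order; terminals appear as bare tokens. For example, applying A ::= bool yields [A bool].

T
P -> T
P × A -> T
A × A -> T
a × A -> T
a × int -> T
a × int -> P -> T
a × int -> A -> T
a × int -> bool -> T
a × int -> bool -> P
a × int -> bool -> A
a × int -> bool -> int

[T [P [P [A a]] × [A int]] -> [T [P [A bool]] -> [T [P [A int]]]]]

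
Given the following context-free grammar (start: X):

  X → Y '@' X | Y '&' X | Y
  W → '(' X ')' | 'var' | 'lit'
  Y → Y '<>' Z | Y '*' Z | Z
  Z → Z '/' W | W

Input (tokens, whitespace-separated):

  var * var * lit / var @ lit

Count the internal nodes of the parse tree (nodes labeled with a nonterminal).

[X [Y [Y [Y [Z [W var]]] * [Z [W var]]] * [Z [Z [W lit]] / [W var]]] @ [X [Y [Z [W lit]]]]]

16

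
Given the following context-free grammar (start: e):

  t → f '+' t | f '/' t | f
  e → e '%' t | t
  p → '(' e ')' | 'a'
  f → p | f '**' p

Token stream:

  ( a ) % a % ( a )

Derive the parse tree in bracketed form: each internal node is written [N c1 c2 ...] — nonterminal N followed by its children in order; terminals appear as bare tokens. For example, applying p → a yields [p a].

e
e % t
e % t % t
t % t % t
f % t % t
p % t % t
( e ) % t % t
( t ) % t % t
( f ) % t % t
( p ) % t % t
( a ) % t % t
( a ) % f % t
( a ) % p % t
( a ) % a % t
( a ) % a % f
( a ) % a % p
( a ) % a % ( e )
( a ) % a % ( t )
( a ) % a % ( f )
( a ) % a % ( p )
( a ) % a % ( a )

[e [e [e [t [f [p ( [e [t [f [p a]]]] )]]]] % [t [f [p a]]]] % [t [f [p ( [e [t [f [p a]]]] )]]]]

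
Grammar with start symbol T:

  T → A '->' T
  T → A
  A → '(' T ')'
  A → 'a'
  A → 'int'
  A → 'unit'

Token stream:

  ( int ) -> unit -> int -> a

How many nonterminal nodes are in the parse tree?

10

[T [A ( [T [A int]] )] -> [T [A unit] -> [T [A int] -> [T [A a]]]]]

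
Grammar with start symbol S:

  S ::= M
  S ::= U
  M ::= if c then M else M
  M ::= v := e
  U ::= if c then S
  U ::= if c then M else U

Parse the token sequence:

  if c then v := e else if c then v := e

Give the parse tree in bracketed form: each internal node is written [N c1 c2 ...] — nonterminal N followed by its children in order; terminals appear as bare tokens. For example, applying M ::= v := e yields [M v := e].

[S [U if c then [M v := e] else [U if c then [S [M v := e]]]]]

S
U
if c then M else U
if c then v := e else U
if c then v := e else if c then S
if c then v := e else if c then M
if c then v := e else if c then v := e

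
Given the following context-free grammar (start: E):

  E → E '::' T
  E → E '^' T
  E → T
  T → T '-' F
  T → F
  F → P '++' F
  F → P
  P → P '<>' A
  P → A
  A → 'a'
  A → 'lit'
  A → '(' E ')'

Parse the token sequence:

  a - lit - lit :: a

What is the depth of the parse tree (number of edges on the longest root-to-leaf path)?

8

[E [E [T [T [T [F [P [A a]]]] - [F [P [A lit]]]] - [F [P [A lit]]]]] :: [T [F [P [A a]]]]]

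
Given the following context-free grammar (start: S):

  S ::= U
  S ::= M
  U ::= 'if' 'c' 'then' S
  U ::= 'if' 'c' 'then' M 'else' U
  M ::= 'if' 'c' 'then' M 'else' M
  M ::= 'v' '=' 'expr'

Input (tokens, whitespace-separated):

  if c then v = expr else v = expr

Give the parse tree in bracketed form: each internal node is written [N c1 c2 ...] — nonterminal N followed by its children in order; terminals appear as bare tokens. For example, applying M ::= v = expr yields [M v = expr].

S
M
if c then M else M
if c then v = expr else M
if c then v = expr else v = expr

[S [M if c then [M v = expr] else [M v = expr]]]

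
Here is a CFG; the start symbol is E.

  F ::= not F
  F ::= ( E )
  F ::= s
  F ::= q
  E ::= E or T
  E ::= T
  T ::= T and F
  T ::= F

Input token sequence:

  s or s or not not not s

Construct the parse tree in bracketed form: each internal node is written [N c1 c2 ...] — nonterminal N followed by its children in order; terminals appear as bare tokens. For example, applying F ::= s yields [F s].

[E [E [E [T [F s]]] or [T [F s]]] or [T [F not [F not [F not [F s]]]]]]

E
E or T
E or T or T
T or T or T
F or T or T
s or T or T
s or F or T
s or s or T
s or s or F
s or s or not F
s or s or not not F
s or s or not not not F
s or s or not not not s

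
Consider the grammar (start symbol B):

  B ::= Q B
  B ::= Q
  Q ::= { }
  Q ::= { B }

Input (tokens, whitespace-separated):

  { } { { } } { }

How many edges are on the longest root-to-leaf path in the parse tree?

5

[B [Q { }] [B [Q { [B [Q { }]] }] [B [Q { }]]]]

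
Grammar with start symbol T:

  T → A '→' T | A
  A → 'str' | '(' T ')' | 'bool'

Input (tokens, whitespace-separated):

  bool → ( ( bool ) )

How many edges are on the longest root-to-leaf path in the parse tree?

[T [A bool] → [T [A ( [T [A ( [T [A bool]] )]] )]]]

7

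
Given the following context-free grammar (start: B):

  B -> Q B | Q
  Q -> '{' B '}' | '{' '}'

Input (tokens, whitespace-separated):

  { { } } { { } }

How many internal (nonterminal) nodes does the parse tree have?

[B [Q { [B [Q { }]] }] [B [Q { [B [Q { }]] }]]]

8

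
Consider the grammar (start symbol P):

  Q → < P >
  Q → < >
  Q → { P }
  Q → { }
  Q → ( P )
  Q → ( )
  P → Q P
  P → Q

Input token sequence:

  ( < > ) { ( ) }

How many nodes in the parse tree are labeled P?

[P [Q ( [P [Q < >]] )] [P [Q { [P [Q ( )]] }]]]

4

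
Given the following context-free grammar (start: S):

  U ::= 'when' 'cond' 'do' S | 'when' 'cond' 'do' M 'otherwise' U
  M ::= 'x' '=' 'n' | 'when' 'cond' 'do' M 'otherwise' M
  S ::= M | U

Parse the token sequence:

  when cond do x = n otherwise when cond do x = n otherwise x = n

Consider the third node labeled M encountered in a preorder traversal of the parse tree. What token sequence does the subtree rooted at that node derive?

when cond do x = n otherwise x = n

[S [M when cond do [M x = n] otherwise [M when cond do [M x = n] otherwise [M x = n]]]]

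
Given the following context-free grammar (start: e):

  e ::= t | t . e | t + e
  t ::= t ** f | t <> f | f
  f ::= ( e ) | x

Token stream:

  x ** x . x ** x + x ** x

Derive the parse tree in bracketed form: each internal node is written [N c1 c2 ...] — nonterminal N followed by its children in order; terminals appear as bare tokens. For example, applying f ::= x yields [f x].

[e [t [t [f x]] ** [f x]] . [e [t [t [f x]] ** [f x]] + [e [t [t [f x]] ** [f x]]]]]

e
t . e
t ** f . e
f ** f . e
x ** f . e
x ** x . e
x ** x . t + e
x ** x . t ** f + e
x ** x . f ** f + e
x ** x . x ** f + e
x ** x . x ** x + e
x ** x . x ** x + t
x ** x . x ** x + t ** f
x ** x . x ** x + f ** f
x ** x . x ** x + x ** f
x ** x . x ** x + x ** x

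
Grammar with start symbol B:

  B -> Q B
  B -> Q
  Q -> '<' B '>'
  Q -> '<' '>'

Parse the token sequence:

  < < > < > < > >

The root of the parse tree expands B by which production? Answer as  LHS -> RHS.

[B [Q < [B [Q < >] [B [Q < >] [B [Q < >]]]] >]]

B -> Q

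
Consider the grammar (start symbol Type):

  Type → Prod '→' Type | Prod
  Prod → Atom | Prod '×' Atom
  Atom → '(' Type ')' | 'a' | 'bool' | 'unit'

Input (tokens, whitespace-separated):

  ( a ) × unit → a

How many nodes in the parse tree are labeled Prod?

4

[Type [Prod [Prod [Atom ( [Type [Prod [Atom a]]] )]] × [Atom unit]] → [Type [Prod [Atom a]]]]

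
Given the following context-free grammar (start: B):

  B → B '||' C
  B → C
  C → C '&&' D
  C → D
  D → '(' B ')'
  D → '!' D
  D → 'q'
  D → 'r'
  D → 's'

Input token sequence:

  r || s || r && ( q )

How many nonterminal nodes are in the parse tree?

[B [B [B [C [D r]]] || [C [D s]]] || [C [C [D r]] && [D ( [B [C [D q]]] )]]]

14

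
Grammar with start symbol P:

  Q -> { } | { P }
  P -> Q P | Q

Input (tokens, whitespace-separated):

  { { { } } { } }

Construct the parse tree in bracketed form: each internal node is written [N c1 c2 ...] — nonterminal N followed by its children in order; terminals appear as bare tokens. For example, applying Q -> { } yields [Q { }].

P
Q
{ P }
{ Q P }
{ { P } P }
{ { Q } P }
{ { { } } P }
{ { { } } Q }
{ { { } } { } }

[P [Q { [P [Q { [P [Q { }]] }] [P [Q { }]]] }]]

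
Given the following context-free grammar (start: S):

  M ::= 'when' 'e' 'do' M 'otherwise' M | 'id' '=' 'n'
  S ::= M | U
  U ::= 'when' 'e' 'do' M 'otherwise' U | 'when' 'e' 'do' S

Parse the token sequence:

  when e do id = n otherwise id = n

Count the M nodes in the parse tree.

[S [M when e do [M id = n] otherwise [M id = n]]]

3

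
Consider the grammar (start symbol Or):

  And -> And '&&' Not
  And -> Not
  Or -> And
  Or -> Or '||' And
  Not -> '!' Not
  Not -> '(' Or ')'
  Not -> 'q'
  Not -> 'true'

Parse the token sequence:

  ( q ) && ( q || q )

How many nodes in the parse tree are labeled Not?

5

[Or [And [And [Not ( [Or [And [Not q]]] )]] && [Not ( [Or [Or [And [Not q]]] || [And [Not q]]] )]]]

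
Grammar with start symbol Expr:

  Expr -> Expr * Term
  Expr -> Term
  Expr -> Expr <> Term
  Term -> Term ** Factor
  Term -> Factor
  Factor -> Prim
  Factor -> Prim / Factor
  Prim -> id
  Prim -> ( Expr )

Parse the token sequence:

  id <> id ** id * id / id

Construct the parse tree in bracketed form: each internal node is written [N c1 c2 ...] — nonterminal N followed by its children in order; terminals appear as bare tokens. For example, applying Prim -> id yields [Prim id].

[Expr [Expr [Expr [Term [Factor [Prim id]]]] <> [Term [Term [Factor [Prim id]]] ** [Factor [Prim id]]]] * [Term [Factor [Prim id] / [Factor [Prim id]]]]]

Expr
Expr * Term
Expr <> Term * Term
Term <> Term * Term
Factor <> Term * Term
Prim <> Term * Term
id <> Term * Term
id <> Term ** Factor * Term
id <> Factor ** Factor * Term
id <> Prim ** Factor * Term
id <> id ** Factor * Term
id <> id ** Prim * Term
id <> id ** id * Term
id <> id ** id * Factor
id <> id ** id * Prim / Factor
id <> id ** id * id / Factor
id <> id ** id * id / Prim
id <> id ** id * id / id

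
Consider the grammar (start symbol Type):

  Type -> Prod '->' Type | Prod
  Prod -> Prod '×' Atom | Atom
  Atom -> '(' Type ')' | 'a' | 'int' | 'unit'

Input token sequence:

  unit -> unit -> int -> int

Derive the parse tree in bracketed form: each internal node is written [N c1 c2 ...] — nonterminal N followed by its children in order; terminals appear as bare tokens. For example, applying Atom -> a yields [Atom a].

[Type [Prod [Atom unit]] -> [Type [Prod [Atom unit]] -> [Type [Prod [Atom int]] -> [Type [Prod [Atom int]]]]]]

Type
Prod -> Type
Atom -> Type
unit -> Type
unit -> Prod -> Type
unit -> Atom -> Type
unit -> unit -> Type
unit -> unit -> Prod -> Type
unit -> unit -> Atom -> Type
unit -> unit -> int -> Type
unit -> unit -> int -> Prod
unit -> unit -> int -> Atom
unit -> unit -> int -> int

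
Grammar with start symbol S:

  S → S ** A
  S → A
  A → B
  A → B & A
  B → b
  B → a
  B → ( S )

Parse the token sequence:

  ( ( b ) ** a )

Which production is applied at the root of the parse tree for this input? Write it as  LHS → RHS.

S → A

[S [A [B ( [S [S [A [B ( [S [A [B b]]] )]]] ** [A [B a]]] )]]]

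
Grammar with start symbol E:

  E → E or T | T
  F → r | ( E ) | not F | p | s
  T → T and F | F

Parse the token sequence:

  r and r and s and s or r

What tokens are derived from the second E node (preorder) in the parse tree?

r and r and s and s

[E [E [T [T [T [T [F r]] and [F r]] and [F s]] and [F s]]] or [T [F r]]]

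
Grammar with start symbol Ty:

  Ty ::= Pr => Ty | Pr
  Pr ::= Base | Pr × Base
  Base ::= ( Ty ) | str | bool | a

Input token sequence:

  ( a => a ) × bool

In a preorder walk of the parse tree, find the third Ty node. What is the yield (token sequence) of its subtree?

a

[Ty [Pr [Pr [Base ( [Ty [Pr [Base a]] => [Ty [Pr [Base a]]]] )]] × [Base bool]]]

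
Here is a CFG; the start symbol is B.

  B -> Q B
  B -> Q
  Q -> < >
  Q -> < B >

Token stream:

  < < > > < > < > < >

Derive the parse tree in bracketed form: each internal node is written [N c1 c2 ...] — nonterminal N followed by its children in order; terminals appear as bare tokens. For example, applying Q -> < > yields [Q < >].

[B [Q < [B [Q < >]] >] [B [Q < >] [B [Q < >] [B [Q < >]]]]]

B
Q B
< B > B
< Q > B
< < > > B
< < > > Q B
< < > > < > B
< < > > < > Q B
< < > > < > < > B
< < > > < > < > Q
< < > > < > < > < >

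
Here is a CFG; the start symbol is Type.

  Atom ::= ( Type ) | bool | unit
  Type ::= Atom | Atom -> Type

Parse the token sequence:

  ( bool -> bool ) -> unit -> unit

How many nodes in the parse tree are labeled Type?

[Type [Atom ( [Type [Atom bool] -> [Type [Atom bool]]] )] -> [Type [Atom unit] -> [Type [Atom unit]]]]

5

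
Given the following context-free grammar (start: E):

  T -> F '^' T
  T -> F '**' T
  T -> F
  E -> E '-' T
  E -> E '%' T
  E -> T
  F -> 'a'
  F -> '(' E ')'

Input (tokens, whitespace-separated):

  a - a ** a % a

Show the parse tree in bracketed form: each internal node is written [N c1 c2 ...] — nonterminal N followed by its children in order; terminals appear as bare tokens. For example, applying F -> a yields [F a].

E
E % T
E - T % T
T - T % T
F - T % T
a - T % T
a - F ** T % T
a - a ** T % T
a - a ** F % T
a - a ** a % T
a - a ** a % F
a - a ** a % a

[E [E [E [T [F a]]] - [T [F a] ** [T [F a]]]] % [T [F a]]]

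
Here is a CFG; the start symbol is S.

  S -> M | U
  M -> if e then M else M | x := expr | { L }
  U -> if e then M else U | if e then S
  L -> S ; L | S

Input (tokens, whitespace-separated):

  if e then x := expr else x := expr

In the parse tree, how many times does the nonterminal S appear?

1

[S [M if e then [M x := expr] else [M x := expr]]]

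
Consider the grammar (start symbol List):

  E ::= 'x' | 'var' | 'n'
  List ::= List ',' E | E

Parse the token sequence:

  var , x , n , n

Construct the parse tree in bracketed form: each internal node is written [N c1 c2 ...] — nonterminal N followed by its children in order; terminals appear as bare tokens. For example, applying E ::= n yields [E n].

[List [List [List [List [E var]] , [E x]] , [E n]] , [E n]]

List
List , E
List , E , E
List , E , E , E
E , E , E , E
var , E , E , E
var , x , E , E
var , x , n , E
var , x , n , n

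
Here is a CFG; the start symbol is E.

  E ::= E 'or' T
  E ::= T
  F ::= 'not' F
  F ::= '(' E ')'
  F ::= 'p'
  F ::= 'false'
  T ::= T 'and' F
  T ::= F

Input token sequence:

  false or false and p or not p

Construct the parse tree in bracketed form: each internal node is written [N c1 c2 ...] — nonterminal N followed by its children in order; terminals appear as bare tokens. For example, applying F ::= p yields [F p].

[E [E [E [T [F false]]] or [T [T [F false]] and [F p]]] or [T [F not [F p]]]]

E
E or T
E or T or T
T or T or T
F or T or T
false or T or T
false or T and F or T
false or F and F or T
false or false and F or T
false or false and p or T
false or false and p or F
false or false and p or not F
false or false and p or not p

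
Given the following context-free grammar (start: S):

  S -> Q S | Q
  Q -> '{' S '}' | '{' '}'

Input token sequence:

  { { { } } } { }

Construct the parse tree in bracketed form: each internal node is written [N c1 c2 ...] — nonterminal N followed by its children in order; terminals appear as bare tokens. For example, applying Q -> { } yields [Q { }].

[S [Q { [S [Q { [S [Q { }]] }]] }] [S [Q { }]]]

S
Q S
{ S } S
{ Q } S
{ { S } } S
{ { Q } } S
{ { { } } } S
{ { { } } } Q
{ { { } } } { }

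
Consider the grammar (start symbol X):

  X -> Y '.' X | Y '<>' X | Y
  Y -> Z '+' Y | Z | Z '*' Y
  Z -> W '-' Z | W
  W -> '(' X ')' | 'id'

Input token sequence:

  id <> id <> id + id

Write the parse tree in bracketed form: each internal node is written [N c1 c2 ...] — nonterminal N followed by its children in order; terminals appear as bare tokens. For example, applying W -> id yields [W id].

[X [Y [Z [W id]]] <> [X [Y [Z [W id]]] <> [X [Y [Z [W id]] + [Y [Z [W id]]]]]]]

X
Y <> X
Z <> X
W <> X
id <> X
id <> Y <> X
id <> Z <> X
id <> W <> X
id <> id <> X
id <> id <> Y
id <> id <> Z + Y
id <> id <> W + Y
id <> id <> id + Y
id <> id <> id + Z
id <> id <> id + W
id <> id <> id + id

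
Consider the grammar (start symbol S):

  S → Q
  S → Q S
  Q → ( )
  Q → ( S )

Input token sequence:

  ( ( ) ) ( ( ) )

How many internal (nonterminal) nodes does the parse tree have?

[S [Q ( [S [Q ( )]] )] [S [Q ( [S [Q ( )]] )]]]

8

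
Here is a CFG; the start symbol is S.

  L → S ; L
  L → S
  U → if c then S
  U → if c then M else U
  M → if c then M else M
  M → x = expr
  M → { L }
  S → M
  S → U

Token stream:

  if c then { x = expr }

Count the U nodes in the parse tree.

[S [U if c then [S [M { [L [S [M x = expr]]] }]]]]

1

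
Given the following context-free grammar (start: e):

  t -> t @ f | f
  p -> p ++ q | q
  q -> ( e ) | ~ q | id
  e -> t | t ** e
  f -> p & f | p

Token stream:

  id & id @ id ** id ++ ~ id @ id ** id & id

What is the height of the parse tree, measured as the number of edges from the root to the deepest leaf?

8

[e [t [t [f [p [q id]] & [f [p [q id]]]]] @ [f [p [q id]]]] ** [e [t [t [f [p [p [q id]] ++ [q ~ [q id]]]]] @ [f [p [q id]]]] ** [e [t [f [p [q id]] & [f [p [q id]]]]]]]]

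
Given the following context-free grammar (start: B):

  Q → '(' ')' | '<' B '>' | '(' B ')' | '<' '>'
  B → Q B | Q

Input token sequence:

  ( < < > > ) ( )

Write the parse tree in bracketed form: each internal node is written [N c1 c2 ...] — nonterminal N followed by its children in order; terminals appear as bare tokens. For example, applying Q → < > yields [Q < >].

B
Q B
( B ) B
( Q ) B
( < B > ) B
( < Q > ) B
( < < > > ) B
( < < > > ) Q
( < < > > ) ( )

[B [Q ( [B [Q < [B [Q < >]] >]] )] [B [Q ( )]]]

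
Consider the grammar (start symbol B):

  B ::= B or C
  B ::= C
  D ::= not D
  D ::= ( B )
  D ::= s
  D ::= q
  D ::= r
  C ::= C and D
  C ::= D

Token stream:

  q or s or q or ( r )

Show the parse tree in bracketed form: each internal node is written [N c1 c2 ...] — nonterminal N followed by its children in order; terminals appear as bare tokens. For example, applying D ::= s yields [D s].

B
B or C
B or C or C
B or C or C or C
C or C or C or C
D or C or C or C
q or C or C or C
q or D or C or C
q or s or C or C
q or s or D or C
q or s or q or C
q or s or q or D
q or s or q or ( B )
q or s or q or ( C )
q or s or q or ( D )
q or s or q or ( r )

[B [B [B [B [C [D q]]] or [C [D s]]] or [C [D q]]] or [C [D ( [B [C [D r]]] )]]]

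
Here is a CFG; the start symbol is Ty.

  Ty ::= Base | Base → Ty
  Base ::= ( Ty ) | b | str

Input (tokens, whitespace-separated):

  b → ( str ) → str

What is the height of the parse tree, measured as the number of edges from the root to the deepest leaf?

[Ty [Base b] → [Ty [Base ( [Ty [Base str]] )] → [Ty [Base str]]]]

5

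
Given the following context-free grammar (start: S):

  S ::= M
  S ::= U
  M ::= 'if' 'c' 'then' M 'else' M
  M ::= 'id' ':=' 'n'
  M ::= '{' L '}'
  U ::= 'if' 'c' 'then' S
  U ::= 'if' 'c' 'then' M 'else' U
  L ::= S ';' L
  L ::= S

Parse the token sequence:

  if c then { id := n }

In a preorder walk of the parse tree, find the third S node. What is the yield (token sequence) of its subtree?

[S [U if c then [S [M { [L [S [M id := n]]] }]]]]

id := n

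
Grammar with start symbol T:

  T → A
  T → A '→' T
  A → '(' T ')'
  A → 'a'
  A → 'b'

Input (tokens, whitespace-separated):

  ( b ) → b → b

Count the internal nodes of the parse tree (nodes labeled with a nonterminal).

8

[T [A ( [T [A b]] )] → [T [A b] → [T [A b]]]]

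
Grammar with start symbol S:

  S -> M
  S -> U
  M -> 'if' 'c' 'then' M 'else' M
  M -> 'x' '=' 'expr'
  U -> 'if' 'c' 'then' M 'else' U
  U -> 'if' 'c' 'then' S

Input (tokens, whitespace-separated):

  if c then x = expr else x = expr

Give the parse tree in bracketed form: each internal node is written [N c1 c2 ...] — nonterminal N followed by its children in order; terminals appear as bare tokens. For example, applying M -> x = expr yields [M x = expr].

[S [M if c then [M x = expr] else [M x = expr]]]

S
M
if c then M else M
if c then x = expr else M
if c then x = expr else x = expr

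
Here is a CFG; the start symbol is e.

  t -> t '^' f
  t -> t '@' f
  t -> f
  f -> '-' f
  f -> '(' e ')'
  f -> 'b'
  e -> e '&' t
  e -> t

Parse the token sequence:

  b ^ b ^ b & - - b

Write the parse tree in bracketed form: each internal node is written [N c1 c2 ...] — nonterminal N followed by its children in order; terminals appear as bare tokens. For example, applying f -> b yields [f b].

[e [e [t [t [t [f b]] ^ [f b]] ^ [f b]]] & [t [f - [f - [f b]]]]]

e
e & t
t & t
t ^ f & t
t ^ f ^ f & t
f ^ f ^ f & t
b ^ f ^ f & t
b ^ b ^ f & t
b ^ b ^ b & t
b ^ b ^ b & f
b ^ b ^ b & - f
b ^ b ^ b & - - f
b ^ b ^ b & - - b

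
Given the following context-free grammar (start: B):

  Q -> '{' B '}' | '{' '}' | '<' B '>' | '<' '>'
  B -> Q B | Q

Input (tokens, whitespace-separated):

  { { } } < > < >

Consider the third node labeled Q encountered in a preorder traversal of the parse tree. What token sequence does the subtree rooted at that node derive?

< >

[B [Q { [B [Q { }]] }] [B [Q < >] [B [Q < >]]]]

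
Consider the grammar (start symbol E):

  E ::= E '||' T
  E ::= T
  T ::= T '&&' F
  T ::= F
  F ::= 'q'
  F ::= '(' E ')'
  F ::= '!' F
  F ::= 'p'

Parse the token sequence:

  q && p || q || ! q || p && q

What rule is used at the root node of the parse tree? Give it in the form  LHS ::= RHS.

[E [E [E [E [T [T [F q]] && [F p]]] || [T [F q]]] || [T [F ! [F q]]]] || [T [T [F p]] && [F q]]]

E ::= E '||' T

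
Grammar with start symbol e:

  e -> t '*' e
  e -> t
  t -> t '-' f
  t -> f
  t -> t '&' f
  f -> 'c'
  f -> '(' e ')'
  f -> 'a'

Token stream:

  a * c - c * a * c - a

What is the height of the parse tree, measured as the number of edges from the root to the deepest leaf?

7

[e [t [f a]] * [e [t [t [f c]] - [f c]] * [e [t [f a]] * [e [t [t [f c]] - [f a]]]]]]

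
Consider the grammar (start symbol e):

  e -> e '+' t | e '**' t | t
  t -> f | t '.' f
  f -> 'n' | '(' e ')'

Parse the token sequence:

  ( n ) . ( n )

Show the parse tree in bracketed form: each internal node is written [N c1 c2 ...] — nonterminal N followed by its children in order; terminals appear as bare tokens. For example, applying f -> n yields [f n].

e
t
t . f
f . f
( e ) . f
( t ) . f
( f ) . f
( n ) . f
( n ) . ( e )
( n ) . ( t )
( n ) . ( f )
( n ) . ( n )

[e [t [t [f ( [e [t [f n]]] )]] . [f ( [e [t [f n]]] )]]]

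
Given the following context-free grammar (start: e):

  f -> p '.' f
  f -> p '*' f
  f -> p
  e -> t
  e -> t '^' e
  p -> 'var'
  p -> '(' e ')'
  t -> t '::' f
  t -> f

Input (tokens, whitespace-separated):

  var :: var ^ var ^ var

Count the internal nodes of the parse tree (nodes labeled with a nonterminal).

[e [t [t [f [p var]]] :: [f [p var]]] ^ [e [t [f [p var]]] ^ [e [t [f [p var]]]]]]

15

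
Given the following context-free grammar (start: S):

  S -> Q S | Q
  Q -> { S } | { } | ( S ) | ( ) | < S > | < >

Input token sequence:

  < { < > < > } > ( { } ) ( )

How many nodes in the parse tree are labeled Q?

[S [Q < [S [Q { [S [Q < >] [S [Q < >]]] }]] >] [S [Q ( [S [Q { }]] )] [S [Q ( )]]]]

7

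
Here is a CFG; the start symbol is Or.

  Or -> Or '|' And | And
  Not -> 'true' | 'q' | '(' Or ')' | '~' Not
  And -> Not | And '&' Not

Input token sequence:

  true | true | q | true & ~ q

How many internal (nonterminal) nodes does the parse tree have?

15

[Or [Or [Or [Or [And [Not true]]] | [And [Not true]]] | [And [Not q]]] | [And [And [Not true]] & [Not ~ [Not q]]]]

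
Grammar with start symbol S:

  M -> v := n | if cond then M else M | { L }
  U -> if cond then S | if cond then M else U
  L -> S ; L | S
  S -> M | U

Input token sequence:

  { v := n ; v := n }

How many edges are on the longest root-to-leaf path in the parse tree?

6

[S [M { [L [S [M v := n]] ; [L [S [M v := n]]]] }]]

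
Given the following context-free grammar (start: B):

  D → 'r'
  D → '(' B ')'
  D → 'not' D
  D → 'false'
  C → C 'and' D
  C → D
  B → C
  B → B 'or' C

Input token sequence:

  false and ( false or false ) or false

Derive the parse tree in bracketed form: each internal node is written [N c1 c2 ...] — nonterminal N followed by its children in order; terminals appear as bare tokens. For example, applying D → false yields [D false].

[B [B [C [C [D false]] and [D ( [B [B [C [D false]]] or [C [D false]]] )]]] or [C [D false]]]

B
B or C
C or C
C and D or C
D and D or C
false and D or C
false and ( B ) or C
false and ( B or C ) or C
false and ( C or C ) or C
false and ( D or C ) or C
false and ( false or C ) or C
false and ( false or D ) or C
false and ( false or false ) or C
false and ( false or false ) or D
false and ( false or false ) or false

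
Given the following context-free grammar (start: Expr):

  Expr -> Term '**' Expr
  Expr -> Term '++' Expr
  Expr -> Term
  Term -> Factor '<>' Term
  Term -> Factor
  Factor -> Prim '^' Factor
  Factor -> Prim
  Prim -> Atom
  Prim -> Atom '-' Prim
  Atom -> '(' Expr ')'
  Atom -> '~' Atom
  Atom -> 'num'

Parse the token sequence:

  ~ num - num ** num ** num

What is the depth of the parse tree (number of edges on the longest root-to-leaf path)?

[Expr [Term [Factor [Prim [Atom ~ [Atom num]] - [Prim [Atom num]]]]] ** [Expr [Term [Factor [Prim [Atom num]]]] ** [Expr [Term [Factor [Prim [Atom num]]]]]]]

7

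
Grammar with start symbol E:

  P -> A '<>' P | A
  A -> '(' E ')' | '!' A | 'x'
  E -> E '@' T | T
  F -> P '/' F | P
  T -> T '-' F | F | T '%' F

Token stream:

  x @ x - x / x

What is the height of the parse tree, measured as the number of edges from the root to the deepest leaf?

6

[E [E [T [F [P [A x]]]]] @ [T [T [F [P [A x]]]] - [F [P [A x]] / [F [P [A x]]]]]]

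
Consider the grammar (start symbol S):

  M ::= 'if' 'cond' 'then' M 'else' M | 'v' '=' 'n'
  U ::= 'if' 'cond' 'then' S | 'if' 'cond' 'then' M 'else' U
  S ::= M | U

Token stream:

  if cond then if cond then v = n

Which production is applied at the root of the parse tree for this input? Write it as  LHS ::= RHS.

[S [U if cond then [S [U if cond then [S [M v = n]]]]]]

S ::= U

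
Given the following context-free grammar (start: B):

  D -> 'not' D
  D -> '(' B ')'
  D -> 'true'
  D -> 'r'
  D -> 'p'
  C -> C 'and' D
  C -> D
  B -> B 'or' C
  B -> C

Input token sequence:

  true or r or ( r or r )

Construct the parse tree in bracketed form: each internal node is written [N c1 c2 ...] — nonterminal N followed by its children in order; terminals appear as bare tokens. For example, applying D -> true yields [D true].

[B [B [B [C [D true]]] or [C [D r]]] or [C [D ( [B [B [C [D r]]] or [C [D r]]] )]]]

B
B or C
B or C or C
C or C or C
D or C or C
true or C or C
true or D or C
true or r or C
true or r or D
true or r or ( B )
true or r or ( B or C )
true or r or ( C or C )
true or r or ( D or C )
true or r or ( r or C )
true or r or ( r or D )
true or r or ( r or r )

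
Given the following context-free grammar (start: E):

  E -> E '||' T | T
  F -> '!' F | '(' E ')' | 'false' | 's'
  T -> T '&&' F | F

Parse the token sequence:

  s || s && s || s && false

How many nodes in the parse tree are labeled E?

3

[E [E [E [T [F s]]] || [T [T [F s]] && [F s]]] || [T [T [F s]] && [F false]]]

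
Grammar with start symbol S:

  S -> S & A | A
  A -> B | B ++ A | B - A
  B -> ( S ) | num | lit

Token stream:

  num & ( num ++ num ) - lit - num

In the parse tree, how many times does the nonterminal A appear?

6

[S [S [A [B num]]] & [A [B ( [S [A [B num] ++ [A [B num]]]] )] - [A [B lit] - [A [B num]]]]]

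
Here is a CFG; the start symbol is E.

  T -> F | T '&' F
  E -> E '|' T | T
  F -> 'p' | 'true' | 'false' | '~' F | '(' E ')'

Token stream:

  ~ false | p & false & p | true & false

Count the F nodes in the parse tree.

7

[E [E [E [T [F ~ [F false]]]] | [T [T [T [F p]] & [F false]] & [F p]]] | [T [T [F true]] & [F false]]]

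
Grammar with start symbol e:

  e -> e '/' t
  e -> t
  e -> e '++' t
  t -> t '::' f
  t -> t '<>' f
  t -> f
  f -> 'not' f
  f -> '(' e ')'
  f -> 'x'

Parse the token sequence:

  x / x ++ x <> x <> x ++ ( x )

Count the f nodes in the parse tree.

7

[e [e [e [e [t [f x]]] / [t [f x]]] ++ [t [t [t [f x]] <> [f x]] <> [f x]]] ++ [t [f ( [e [t [f x]]] )]]]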